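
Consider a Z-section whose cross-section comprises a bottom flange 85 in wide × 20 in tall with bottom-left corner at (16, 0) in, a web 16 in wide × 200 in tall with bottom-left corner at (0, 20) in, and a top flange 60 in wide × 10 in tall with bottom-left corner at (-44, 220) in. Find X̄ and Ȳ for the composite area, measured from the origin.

X̄ = 21.21 in, Ȳ = 97.45 in

bottom flange: A = 85 × 20 = 1700.00, centroid at (58.50, 10.00).
web: A = 16 × 200 = 3200.00, centroid at (8.00, 120.00).
top flange: A = 60 × 10 = 600.00, centroid at (-14.00, 225.00).
ΣA = 5500.00 in²
ΣAX̄ = (1700.00)(58.50) + (3200.00)(8.00) + (600.00)(-14.00) = 116650.00 in³
ΣAȲ = (1700.00)(10.00) + (3200.00)(120.00) + (600.00)(225.00) = 536000.00 in³
X̄ = 116650.00 / 5500.00 = 21.21 in
Ȳ = 536000.00 / 5500.00 = 97.45 in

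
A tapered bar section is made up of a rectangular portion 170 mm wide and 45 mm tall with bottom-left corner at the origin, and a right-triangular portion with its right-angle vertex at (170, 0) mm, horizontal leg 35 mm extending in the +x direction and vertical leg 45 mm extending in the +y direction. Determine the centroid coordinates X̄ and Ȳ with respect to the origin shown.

X̄ = 94.02 mm, Ȳ = 21.80 mm

Part | A | x̄ᵢ | ȳᵢ | A·x̄ᵢ | A·ȳᵢ
rectangular portion | 7650.00 | 85.00 | 22.50 | 650250.00 | 172125.00
triangular portion | 787.50 | 181.67 | 15.00 | 143062.50 | 11812.50
Σ | 8437.50 |  |  | 793312.50 | 183937.50
X̄ = 793312.50 / 8437.50 = 94.02 mm
Ȳ = 183937.50 / 8437.50 = 21.80 mm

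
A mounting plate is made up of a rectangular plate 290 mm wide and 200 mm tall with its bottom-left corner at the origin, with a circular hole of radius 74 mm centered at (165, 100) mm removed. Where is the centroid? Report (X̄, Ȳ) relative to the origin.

X̄ = 136.57 mm, Ȳ = 100.00 mm

plate: A = 290 × 200 = 58000.00, centroid at (145.00, 100.00).
hole: A = −π·74² = -17203.36, centroid at (165.00, 100.00).
ΣA = 40796.64 mm²
ΣAX̄ = (58000.00)(145.00) + (-17203.36)(165.00) = 5571445.37 mm³
ΣAȲ = (58000.00)(100.00) + (-17203.36)(100.00) = 4079663.86 mm³
X̄ = 5571445.37 / 40796.64 = 136.57 mm
Ȳ = 4079663.86 / 40796.64 = 100.00 mm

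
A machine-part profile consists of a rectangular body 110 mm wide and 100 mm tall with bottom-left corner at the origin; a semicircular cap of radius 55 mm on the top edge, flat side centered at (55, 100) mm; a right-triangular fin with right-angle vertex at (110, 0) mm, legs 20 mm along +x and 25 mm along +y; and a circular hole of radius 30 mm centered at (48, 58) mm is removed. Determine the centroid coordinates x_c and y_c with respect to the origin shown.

x_c = 57.67 mm, y_c = 73.95 mm

rectangular body: A = 110 × 100 = 11000.00, centroid at (55.00, 50.00).
semicircular top: A = ½π·55² = 4751.66, centroid at (55.00, 123.34).
triangular fin: A = ½·20·25 = 250.00, centroid at (116.67, 8.33).
hole: A = −π·30² = -2827.43, centroid at (48.00, 58.00).
ΣA = 13174.23 mm²
ΣAx_c = (11000.00)(55.00) + (4751.66)(55.00) + (250.00)(116.67) + (-2827.43)(48.00) = 759791.10 mm³
ΣAy_c = (11000.00)(50.00) + (4751.66)(123.34) + (250.00)(8.33) + (-2827.43)(58.00) = 974174.75 mm³
x_c = 759791.10 / 13174.23 = 57.67 mm
y_c = 974174.75 / 13174.23 = 73.95 mm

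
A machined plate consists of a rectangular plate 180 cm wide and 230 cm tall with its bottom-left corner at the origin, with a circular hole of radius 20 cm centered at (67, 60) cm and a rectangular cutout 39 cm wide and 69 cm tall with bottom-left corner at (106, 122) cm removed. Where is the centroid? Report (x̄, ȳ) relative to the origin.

x̄ = 88.22 cm, ȳ = 113.86 cm

plate: A = 180 × 230 = 41400.00, centroid at (90.00, 115.00).
hole 1: A = −π·20² = -1256.64, centroid at (67.00, 60.00).
hole 2: A = −(39 × 69) = -2691.00, centroid at (125.50, 156.50).
ΣA = 37452.36 cm²
ΣAx̄ = (41400.00)(90.00) + (-1256.64)(67.00) + (-2691.00)(125.50) = 3304084.82 cm³
ΣAȳ = (41400.00)(115.00) + (-1256.64)(60.00) + (-2691.00)(156.50) = 4264460.28 cm³
x̄ = 3304084.82 / 37452.36 = 88.22 cm
ȳ = 4264460.28 / 37452.36 = 113.86 cm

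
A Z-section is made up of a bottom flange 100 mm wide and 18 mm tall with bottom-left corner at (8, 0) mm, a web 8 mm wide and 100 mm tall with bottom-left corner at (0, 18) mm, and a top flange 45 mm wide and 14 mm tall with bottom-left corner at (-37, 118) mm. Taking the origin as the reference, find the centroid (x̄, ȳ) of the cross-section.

bottom flange: A = 100 × 18 = 1800.00, centroid at (58.00, 9.00).
web: A = 8 × 100 = 800.00, centroid at (4.00, 68.00).
top flange: A = 45 × 14 = 630.00, centroid at (-14.50, 125.00).
ΣA = 3230.00 mm²
ΣAx̄ = (1800.00)(58.00) + (800.00)(4.00) + (630.00)(-14.50) = 98465.00 mm³
ΣAȳ = (1800.00)(9.00) + (800.00)(68.00) + (630.00)(125.00) = 149350.00 mm³
x̄ = 98465.00 / 3230.00 = 30.48 mm
ȳ = 149350.00 / 3230.00 = 46.24 mm

x̄ = 30.48 mm, ȳ = 46.24 mm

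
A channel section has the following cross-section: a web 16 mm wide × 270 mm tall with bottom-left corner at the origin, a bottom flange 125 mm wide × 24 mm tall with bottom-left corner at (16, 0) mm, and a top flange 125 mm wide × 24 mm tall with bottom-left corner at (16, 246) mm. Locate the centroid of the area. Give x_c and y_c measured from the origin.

Part | A | x̄ᵢ | ȳᵢ | A·x̄ᵢ | A·ȳᵢ
web | 4320.00 | 8.00 | 135.00 | 34560.00 | 583200.00
bottom flange | 3000.00 | 78.50 | 12.00 | 235500.00 | 36000.00
top flange | 3000.00 | 78.50 | 258.00 | 235500.00 | 774000.00
Σ | 10320.00 |  |  | 505560.00 | 1393200.00
x_c = 505560.00 / 10320.00 = 48.99 mm
y_c = 1393200.00 / 10320.00 = 135.00 mm

x_c = 48.99 mm, y_c = 135.00 mm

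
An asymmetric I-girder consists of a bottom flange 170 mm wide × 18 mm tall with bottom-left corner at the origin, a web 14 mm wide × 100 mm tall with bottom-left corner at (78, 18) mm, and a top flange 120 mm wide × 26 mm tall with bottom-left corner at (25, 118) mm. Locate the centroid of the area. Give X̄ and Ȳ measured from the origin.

bottom flange: A = 170 × 18 = 3060.00, centroid at (85.00, 9.00).
web: A = 14 × 100 = 1400.00, centroid at (85.00, 68.00).
top flange: A = 120 × 26 = 3120.00, centroid at (85.00, 131.00).
ΣA = 7580.00 mm²
ΣAX̄ = (3060.00)(85.00) + (1400.00)(85.00) + (3120.00)(85.00) = 644300.00 mm³
ΣAȲ = (3060.00)(9.00) + (1400.00)(68.00) + (3120.00)(131.00) = 531460.00 mm³
X̄ = 644300.00 / 7580.00 = 85.00 mm
Ȳ = 531460.00 / 7580.00 = 70.11 mm

X̄ = 85.00 mm, Ȳ = 70.11 mm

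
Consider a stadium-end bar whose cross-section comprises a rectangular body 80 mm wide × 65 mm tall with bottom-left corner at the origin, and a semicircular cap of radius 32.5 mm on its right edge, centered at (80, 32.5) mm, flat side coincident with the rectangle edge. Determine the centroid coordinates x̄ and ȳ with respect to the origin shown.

Part | A | x̄ᵢ | ȳᵢ | A·x̄ᵢ | A·ȳᵢ
rectangular body | 5200.00 | 40.00 | 32.50 | 208000.00 | 169000.00
semicircular end | 1659.15 | 93.79 | 32.50 | 155617.71 | 53922.49
Σ | 6859.15 |  |  | 363617.71 | 222922.49
x̄ = 363617.71 / 6859.15 = 53.01 mm
ȳ = 222922.49 / 6859.15 = 32.50 mm

x̄ = 53.01 mm, ȳ = 32.50 mm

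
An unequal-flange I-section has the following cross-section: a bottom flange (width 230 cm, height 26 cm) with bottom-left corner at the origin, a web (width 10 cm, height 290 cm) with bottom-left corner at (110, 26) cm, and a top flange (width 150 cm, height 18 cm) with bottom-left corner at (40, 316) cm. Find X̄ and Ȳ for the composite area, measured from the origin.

bottom flange: A = 230 × 26 = 5980.00, centroid at (115.00, 13.00).
web: A = 10 × 290 = 2900.00, centroid at (115.00, 171.00).
top flange: A = 150 × 18 = 2700.00, centroid at (115.00, 325.00).
ΣA = 11580.00 cm², ΣAX̄ = 1331700.00 cm³, ΣAȲ = 1451140.00 cm³.
X̄ = 1331700.00/11580.00 = 115.00 cm; Ȳ = 1451140.00/11580.00 = 125.31 cm.

X̄ = 115.00 cm, Ȳ = 125.31 cm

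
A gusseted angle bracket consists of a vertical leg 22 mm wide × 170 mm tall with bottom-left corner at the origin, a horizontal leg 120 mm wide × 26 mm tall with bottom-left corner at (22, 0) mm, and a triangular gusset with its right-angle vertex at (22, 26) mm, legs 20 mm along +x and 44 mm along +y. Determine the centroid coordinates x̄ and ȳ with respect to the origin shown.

Part | A | x̄ᵢ | ȳᵢ | A·x̄ᵢ | A·ȳᵢ
vertical leg | 3740.00 | 11.00 | 85.00 | 41140.00 | 317900.00
horizontal leg | 3120.00 | 82.00 | 13.00 | 255840.00 | 40560.00
gusset | 440.00 | 28.67 | 40.67 | 12613.33 | 17893.33
Σ | 7300.00 |  |  | 309593.33 | 376353.33
x̄ = 309593.33 / 7300.00 = 42.41 mm
ȳ = 376353.33 / 7300.00 = 51.56 mm

x̄ = 42.41 mm, ȳ = 51.56 mm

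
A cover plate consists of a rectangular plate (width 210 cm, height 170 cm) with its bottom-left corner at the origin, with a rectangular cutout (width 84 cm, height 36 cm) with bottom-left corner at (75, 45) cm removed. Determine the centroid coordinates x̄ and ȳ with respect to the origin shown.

x̄ = 103.89 cm, ȳ = 87.04 cm

plate: A = 210 × 170 = 35700.00, centroid at (105.00, 85.00).
hole: A = −(84 × 36) = -3024.00, centroid at (117.00, 63.00).
ΣA = 32676.00 cm², ΣAx̄ = 3394692.00 cm³, ΣAȳ = 2843988.00 cm³.
x̄ = 3394692.00/32676.00 = 103.89 cm; ȳ = 2843988.00/32676.00 = 87.04 cm.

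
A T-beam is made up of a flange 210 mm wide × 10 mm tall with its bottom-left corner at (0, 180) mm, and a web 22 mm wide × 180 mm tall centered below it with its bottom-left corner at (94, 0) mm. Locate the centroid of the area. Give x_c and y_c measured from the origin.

x_c = 105.00 mm, y_c = 122.92 mm

Part | A | x̄ᵢ | ȳᵢ | A·x̄ᵢ | A·ȳᵢ
web | 3960.00 | 105.00 | 90.00 | 415800.00 | 356400.00
flange | 2100.00 | 105.00 | 185.00 | 220500.00 | 388500.00
Σ | 6060.00 |  |  | 636300.00 | 744900.00
x_c = 636300.00 / 6060.00 = 105.00 mm
y_c = 744900.00 / 6060.00 = 122.92 mm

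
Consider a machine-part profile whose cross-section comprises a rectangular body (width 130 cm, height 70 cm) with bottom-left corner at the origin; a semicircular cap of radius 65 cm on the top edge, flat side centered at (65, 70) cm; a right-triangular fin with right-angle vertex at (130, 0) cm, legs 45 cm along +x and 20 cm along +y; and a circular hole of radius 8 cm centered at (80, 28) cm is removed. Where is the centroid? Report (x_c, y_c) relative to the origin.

x_c = 67.06 cm, y_c = 60.27 cm

rectangular body: A = 130 × 70 = 9100.00, centroid at (65.00, 35.00).
semicircular top: A = ½π·65² = 6636.61, centroid at (65.00, 97.59).
triangular fin: A = ½·45·20 = 450.00, centroid at (145.00, 6.67).
hole: A = −π·8² = -201.06, centroid at (80.00, 28.00).
ΣA = 15985.55 cm², ΣAx_c = 1072044.99 cm³, ΣAy_c = 963516.61 cm³.
x_c = 1072044.99/15985.55 = 67.06 cm; y_c = 963516.61/15985.55 = 60.27 cm.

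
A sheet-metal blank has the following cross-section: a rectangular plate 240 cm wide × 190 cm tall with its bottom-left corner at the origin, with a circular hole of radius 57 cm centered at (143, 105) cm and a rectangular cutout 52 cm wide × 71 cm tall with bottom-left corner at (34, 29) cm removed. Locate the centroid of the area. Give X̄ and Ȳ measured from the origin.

X̄ = 119.58 cm, Ȳ = 95.33 cm

plate: A = 240 × 190 = 45600.00, centroid at (120.00, 95.00).
hole 1: A = −π·57² = -10207.03, centroid at (143.00, 105.00).
hole 2: A = −(52 × 71) = -3692.00, centroid at (60.00, 64.50).
ΣA = 31700.97 cm², ΣAX̄ = 3790874.06 cm³, ΣAȲ = 3022127.37 cm³.
X̄ = 3790874.06/31700.97 = 119.58 cm; Ȳ = 3022127.37/31700.97 = 95.33 cm.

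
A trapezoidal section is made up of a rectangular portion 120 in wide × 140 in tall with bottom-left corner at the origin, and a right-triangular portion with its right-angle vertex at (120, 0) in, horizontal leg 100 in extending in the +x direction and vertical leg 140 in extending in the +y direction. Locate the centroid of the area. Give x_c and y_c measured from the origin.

rectangular portion: A = 120 × 140 = 16800.00, centroid at (60.00, 70.00).
triangular portion: A = ½·100·140 = 7000.00, centroid at (153.33, 46.67).
ΣA = 23800.00 in², ΣAx_c = 2081333.33 in³, ΣAy_c = 1502666.67 in³.
x_c = 2081333.33/23800.00 = 87.45 in; y_c = 1502666.67/23800.00 = 63.14 in.

x_c = 87.45 in, y_c = 63.14 in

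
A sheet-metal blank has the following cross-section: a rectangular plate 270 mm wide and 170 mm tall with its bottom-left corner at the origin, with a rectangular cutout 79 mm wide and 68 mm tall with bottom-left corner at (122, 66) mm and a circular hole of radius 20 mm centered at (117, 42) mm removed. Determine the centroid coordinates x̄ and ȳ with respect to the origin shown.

Part | A | x̄ᵢ | ȳᵢ | A·x̄ᵢ | A·ȳᵢ
plate | 45900.00 | 135.00 | 85.00 | 6196500.00 | 3901500.00
hole 1 | -5372.00 | 161.50 | 100.00 | -867578.00 | -537200.00
hole 2 | -1256.64 | 117.00 | 42.00 | -147026.54 | -52778.76
Σ | 39271.36 |  |  | 5181895.46 | 3311521.24
x̄ = 5181895.46 / 39271.36 = 131.95 mm
ȳ = 3311521.24 / 39271.36 = 84.32 mm

x̄ = 131.95 mm, ȳ = 84.32 mm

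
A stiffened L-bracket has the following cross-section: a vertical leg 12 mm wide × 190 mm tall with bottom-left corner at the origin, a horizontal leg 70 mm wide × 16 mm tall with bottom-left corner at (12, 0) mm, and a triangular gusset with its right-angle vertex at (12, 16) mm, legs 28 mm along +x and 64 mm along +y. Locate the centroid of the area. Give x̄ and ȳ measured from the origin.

vertical leg: A = 12 × 190 = 2280.00, centroid at (6.00, 95.00).
horizontal leg: A = 70 × 16 = 1120.00, centroid at (47.00, 8.00).
gusset: A = ½·28·64 = 896.00, centroid at (21.33, 37.33).
ΣA = 4296.00 mm²
ΣAx̄ = (2280.00)(6.00) + (1120.00)(47.00) + (896.00)(21.33) = 85434.67 mm³
ΣAȳ = (2280.00)(95.00) + (1120.00)(8.00) + (896.00)(37.33) = 259010.67 mm³
x̄ = 85434.67 / 4296.00 = 19.89 mm
ȳ = 259010.67 / 4296.00 = 60.29 mm

x̄ = 19.89 mm, ȳ = 60.29 mm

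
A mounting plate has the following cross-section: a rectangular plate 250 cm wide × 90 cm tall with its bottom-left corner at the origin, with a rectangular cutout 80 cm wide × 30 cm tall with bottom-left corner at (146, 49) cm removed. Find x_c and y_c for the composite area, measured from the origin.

x_c = 117.72 cm, y_c = 42.73 cm

plate: A = 250 × 90 = 22500.00, centroid at (125.00, 45.00).
hole: A = −(80 × 30) = -2400.00, centroid at (186.00, 64.00).
ΣA = 20100.00 cm²
ΣAx_c = (22500.00)(125.00) + (-2400.00)(186.00) = 2366100.00 cm³
ΣAy_c = (22500.00)(45.00) + (-2400.00)(64.00) = 858900.00 cm³
x_c = 2366100.00 / 20100.00 = 117.72 cm
y_c = 858900.00 / 20100.00 = 42.73 cm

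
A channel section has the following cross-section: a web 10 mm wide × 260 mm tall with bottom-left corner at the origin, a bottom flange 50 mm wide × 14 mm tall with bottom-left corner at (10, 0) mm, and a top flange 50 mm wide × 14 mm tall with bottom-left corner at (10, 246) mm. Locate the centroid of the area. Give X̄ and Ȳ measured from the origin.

web: A = 10 × 260 = 2600.00, centroid at (5.00, 130.00).
bottom flange: A = 50 × 14 = 700.00, centroid at (35.00, 7.00).
top flange: A = 50 × 14 = 700.00, centroid at (35.00, 253.00).
ΣA = 4000.00 mm², ΣAX̄ = 62000.00 mm³, ΣAȲ = 520000.00 mm³.
X̄ = 62000.00/4000.00 = 15.50 mm; Ȳ = 520000.00/4000.00 = 130.00 mm.

X̄ = 15.50 mm, Ȳ = 130.00 mm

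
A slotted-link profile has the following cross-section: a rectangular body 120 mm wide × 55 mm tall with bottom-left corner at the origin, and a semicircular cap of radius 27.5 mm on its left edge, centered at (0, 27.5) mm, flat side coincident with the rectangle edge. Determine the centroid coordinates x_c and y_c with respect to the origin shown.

x_c = 49.07 mm, y_c = 27.50 mm

Part | A | x̄ᵢ | ȳᵢ | A·x̄ᵢ | A·ȳᵢ
rectangular body | 6600.00 | 60.00 | 27.50 | 396000.00 | 181500.00
semicircular end | 1187.91 | -11.67 | 27.50 | -13864.58 | 32667.65
Σ | 7787.91 |  |  | 382135.42 | 214167.65
x_c = 382135.42 / 7787.91 = 49.07 mm
y_c = 214167.65 / 7787.91 = 27.50 mm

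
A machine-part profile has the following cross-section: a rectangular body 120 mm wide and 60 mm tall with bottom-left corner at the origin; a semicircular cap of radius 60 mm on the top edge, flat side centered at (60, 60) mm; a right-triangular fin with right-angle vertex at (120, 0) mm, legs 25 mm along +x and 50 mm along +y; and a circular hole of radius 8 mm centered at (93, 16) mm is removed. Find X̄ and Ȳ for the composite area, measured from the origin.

rectangular body: A = 120 × 60 = 7200.00, centroid at (60.00, 30.00).
semicircular top: A = ½π·60² = 5654.87, centroid at (60.00, 85.46).
triangular fin: A = ½·25·50 = 625.00, centroid at (128.33, 16.67).
hole: A = −π·8² = -201.06, centroid at (93.00, 16.00).
ΣA = 13278.80 mm², ΣAX̄ = 832801.58 mm³, ΣAȲ = 706491.68 mm³.
X̄ = 832801.58/13278.80 = 62.72 mm; Ȳ = 706491.68/13278.80 = 53.20 mm.

X̄ = 62.72 mm, Ȳ = 53.20 mm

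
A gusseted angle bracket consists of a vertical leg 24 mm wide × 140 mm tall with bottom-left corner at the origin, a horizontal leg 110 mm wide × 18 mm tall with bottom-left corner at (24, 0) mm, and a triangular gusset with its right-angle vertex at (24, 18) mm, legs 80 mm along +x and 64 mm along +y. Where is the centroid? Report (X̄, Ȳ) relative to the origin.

X̄ = 41.32 mm, Ȳ = 44.77 mm

Part | A | x̄ᵢ | ȳᵢ | A·x̄ᵢ | A·ȳᵢ
vertical leg | 3360.00 | 12.00 | 70.00 | 40320.00 | 235200.00
horizontal leg | 1980.00 | 79.00 | 9.00 | 156420.00 | 17820.00
gusset | 2560.00 | 50.67 | 39.33 | 129706.67 | 100693.33
Σ | 7900.00 |  |  | 326446.67 | 353713.33
X̄ = 326446.67 / 7900.00 = 41.32 mm
Ȳ = 353713.33 / 7900.00 = 44.77 mm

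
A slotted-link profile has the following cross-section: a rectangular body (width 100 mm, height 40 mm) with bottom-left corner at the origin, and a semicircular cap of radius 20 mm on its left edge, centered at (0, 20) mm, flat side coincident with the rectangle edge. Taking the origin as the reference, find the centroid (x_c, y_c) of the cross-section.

rectangular body: A = 100 × 40 = 4000.00, centroid at (50.00, 20.00).
semicircular end: A = ½π·20² = 628.32, centroid at (-8.49, 20.00).
ΣA = 4628.32 mm²
ΣAx_c = (4000.00)(50.00) + (628.32)(-8.49) = 194666.67 mm³
ΣAy_c = (4000.00)(20.00) + (628.32)(20.00) = 92566.37 mm³
x_c = 194666.67 / 4628.32 = 42.06 mm
y_c = 92566.37 / 4628.32 = 20.00 mm

x_c = 42.06 mm, y_c = 20.00 mm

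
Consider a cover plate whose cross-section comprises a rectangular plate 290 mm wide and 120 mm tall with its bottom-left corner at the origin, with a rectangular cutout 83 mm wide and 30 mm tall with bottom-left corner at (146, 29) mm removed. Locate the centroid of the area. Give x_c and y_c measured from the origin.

plate: A = 290 × 120 = 34800.00, centroid at (145.00, 60.00).
hole: A = −(83 × 30) = -2490.00, centroid at (187.50, 44.00).
ΣA = 32310.00 mm², ΣAx_c = 4579125.00 mm³, ΣAy_c = 1978440.00 mm³.
x_c = 4579125.00/32310.00 = 141.72 mm; y_c = 1978440.00/32310.00 = 61.23 mm.

x_c = 141.72 mm, y_c = 61.23 mm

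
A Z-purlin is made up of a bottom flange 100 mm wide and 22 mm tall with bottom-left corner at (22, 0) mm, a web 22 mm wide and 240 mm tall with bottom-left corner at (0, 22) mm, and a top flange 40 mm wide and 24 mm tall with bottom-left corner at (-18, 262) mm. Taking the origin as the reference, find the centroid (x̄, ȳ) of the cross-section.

x̄ = 25.88 mm, ȳ = 122.87 mm

bottom flange: A = 100 × 22 = 2200.00, centroid at (72.00, 11.00).
web: A = 22 × 240 = 5280.00, centroid at (11.00, 142.00).
top flange: A = 40 × 24 = 960.00, centroid at (2.00, 274.00).
ΣA = 8440.00 mm²
ΣAx̄ = (2200.00)(72.00) + (5280.00)(11.00) + (960.00)(2.00) = 218400.00 mm³
ΣAȳ = (2200.00)(11.00) + (5280.00)(142.00) + (960.00)(274.00) = 1037000.00 mm³
x̄ = 218400.00 / 8440.00 = 25.88 mm
ȳ = 1037000.00 / 8440.00 = 122.87 mm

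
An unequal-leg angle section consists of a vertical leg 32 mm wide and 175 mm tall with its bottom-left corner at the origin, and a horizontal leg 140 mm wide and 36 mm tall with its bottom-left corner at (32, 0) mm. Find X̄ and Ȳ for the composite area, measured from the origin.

Part | A | x̄ᵢ | ȳᵢ | A·x̄ᵢ | A·ȳᵢ
vertical leg | 5600.00 | 16.00 | 87.50 | 89600.00 | 490000.00
horizontal leg | 5040.00 | 102.00 | 18.00 | 514080.00 | 90720.00
Σ | 10640.00 |  |  | 603680.00 | 580720.00
X̄ = 603680.00 / 10640.00 = 56.74 mm
Ȳ = 580720.00 / 10640.00 = 54.58 mm

X̄ = 56.74 mm, Ȳ = 54.58 mm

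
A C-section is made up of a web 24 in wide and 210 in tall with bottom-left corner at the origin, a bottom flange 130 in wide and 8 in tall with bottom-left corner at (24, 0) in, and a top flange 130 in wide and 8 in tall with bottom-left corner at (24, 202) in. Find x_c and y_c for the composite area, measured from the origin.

web: A = 24 × 210 = 5040.00, centroid at (12.00, 105.00).
bottom flange: A = 130 × 8 = 1040.00, centroid at (89.00, 4.00).
top flange: A = 130 × 8 = 1040.00, centroid at (89.00, 206.00).
ΣA = 7120.00 in², ΣAx_c = 245600.00 in³, ΣAy_c = 747600.00 in³.
x_c = 245600.00/7120.00 = 34.49 in; y_c = 747600.00/7120.00 = 105.00 in.

x_c = 34.49 in, y_c = 105.00 in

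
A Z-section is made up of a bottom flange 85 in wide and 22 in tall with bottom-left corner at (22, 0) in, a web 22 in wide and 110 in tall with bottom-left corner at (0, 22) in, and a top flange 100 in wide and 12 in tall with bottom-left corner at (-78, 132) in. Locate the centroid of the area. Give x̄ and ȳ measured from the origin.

x̄ = 20.70 in, ȳ = 67.85 in

bottom flange: A = 85 × 22 = 1870.00, centroid at (64.50, 11.00).
web: A = 22 × 110 = 2420.00, centroid at (11.00, 77.00).
top flange: A = 100 × 12 = 1200.00, centroid at (-28.00, 138.00).
ΣA = 5490.00 in², ΣAx̄ = 113635.00 in³, ΣAȳ = 372510.00 in³.
x̄ = 113635.00/5490.00 = 20.70 in; ȳ = 372510.00/5490.00 = 67.85 in.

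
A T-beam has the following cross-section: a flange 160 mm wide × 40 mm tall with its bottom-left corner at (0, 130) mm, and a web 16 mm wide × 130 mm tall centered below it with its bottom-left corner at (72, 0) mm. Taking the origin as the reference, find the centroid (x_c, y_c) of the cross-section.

web: A = 16 × 130 = 2080.00, centroid at (80.00, 65.00).
flange: A = 160 × 40 = 6400.00, centroid at (80.00, 150.00).
ΣA = 8480.00 mm²
ΣAx_c = (2080.00)(80.00) + (6400.00)(80.00) = 678400.00 mm³
ΣAy_c = (2080.00)(65.00) + (6400.00)(150.00) = 1095200.00 mm³
x_c = 678400.00 / 8480.00 = 80.00 mm
y_c = 1095200.00 / 8480.00 = 129.15 mm

x_c = 80.00 mm, y_c = 129.15 mm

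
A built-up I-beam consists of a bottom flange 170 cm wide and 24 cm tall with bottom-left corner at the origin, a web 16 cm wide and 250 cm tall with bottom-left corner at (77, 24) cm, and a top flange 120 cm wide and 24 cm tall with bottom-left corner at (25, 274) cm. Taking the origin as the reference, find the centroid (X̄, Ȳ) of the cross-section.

Part | A | x̄ᵢ | ȳᵢ | A·x̄ᵢ | A·ȳᵢ
bottom flange | 4080.00 | 85.00 | 12.00 | 346800.00 | 48960.00
web | 4000.00 | 85.00 | 149.00 | 340000.00 | 596000.00
top flange | 2880.00 | 85.00 | 286.00 | 244800.00 | 823680.00
Σ | 10960.00 |  |  | 931600.00 | 1468640.00
X̄ = 931600.00 / 10960.00 = 85.00 cm
Ȳ = 1468640.00 / 10960.00 = 134.00 cm

X̄ = 85.00 cm, Ȳ = 134.00 cm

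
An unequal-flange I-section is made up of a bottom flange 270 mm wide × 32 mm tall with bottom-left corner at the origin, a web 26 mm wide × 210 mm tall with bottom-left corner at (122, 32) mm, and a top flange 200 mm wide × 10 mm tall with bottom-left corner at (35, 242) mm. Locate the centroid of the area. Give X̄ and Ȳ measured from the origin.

X̄ = 135.00 mm, Ȳ = 85.73 mm

bottom flange: A = 270 × 32 = 8640.00, centroid at (135.00, 16.00).
web: A = 26 × 210 = 5460.00, centroid at (135.00, 137.00).
top flange: A = 200 × 10 = 2000.00, centroid at (135.00, 247.00).
ΣA = 16100.00 mm²
ΣAX̄ = (8640.00)(135.00) + (5460.00)(135.00) + (2000.00)(135.00) = 2173500.00 mm³
ΣAȲ = (8640.00)(16.00) + (5460.00)(137.00) + (2000.00)(247.00) = 1380260.00 mm³
X̄ = 2173500.00 / 16100.00 = 135.00 mm
Ȳ = 1380260.00 / 16100.00 = 85.73 mm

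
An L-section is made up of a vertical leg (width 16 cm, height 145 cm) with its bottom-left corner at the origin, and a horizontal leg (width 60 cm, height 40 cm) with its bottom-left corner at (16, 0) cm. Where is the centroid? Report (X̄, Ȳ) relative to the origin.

vertical leg: A = 16 × 145 = 2320.00, centroid at (8.00, 72.50).
horizontal leg: A = 60 × 40 = 2400.00, centroid at (46.00, 20.00).
ΣA = 4720.00 cm²
ΣAX̄ = (2320.00)(8.00) + (2400.00)(46.00) = 128960.00 cm³
ΣAȲ = (2320.00)(72.50) + (2400.00)(20.00) = 216200.00 cm³
X̄ = 128960.00 / 4720.00 = 27.32 cm
Ȳ = 216200.00 / 4720.00 = 45.81 cm

X̄ = 27.32 cm, Ȳ = 45.81 cm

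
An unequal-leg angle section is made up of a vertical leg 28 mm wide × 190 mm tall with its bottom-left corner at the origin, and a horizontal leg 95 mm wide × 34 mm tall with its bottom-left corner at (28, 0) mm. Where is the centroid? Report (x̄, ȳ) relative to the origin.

Part | A | x̄ᵢ | ȳᵢ | A·x̄ᵢ | A·ȳᵢ
vertical leg | 5320.00 | 14.00 | 95.00 | 74480.00 | 505400.00
horizontal leg | 3230.00 | 75.50 | 17.00 | 243865.00 | 54910.00
Σ | 8550.00 |  |  | 318345.00 | 560310.00
x̄ = 318345.00 / 8550.00 = 37.23 mm
ȳ = 560310.00 / 8550.00 = 65.53 mm

x̄ = 37.23 mm, ȳ = 65.53 mm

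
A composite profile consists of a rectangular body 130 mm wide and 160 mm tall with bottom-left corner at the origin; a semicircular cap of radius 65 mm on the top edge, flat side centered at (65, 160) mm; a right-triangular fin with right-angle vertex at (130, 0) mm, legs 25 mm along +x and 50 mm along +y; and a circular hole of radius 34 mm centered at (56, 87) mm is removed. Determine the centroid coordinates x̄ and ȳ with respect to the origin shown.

x̄ = 68.21 mm, ȳ = 106.57 mm

Part | A | x̄ᵢ | ȳᵢ | A·x̄ᵢ | A·ȳᵢ
rectangular body | 20800.00 | 65.00 | 80.00 | 1352000.00 | 1664000.00
semicircular top | 6636.61 | 65.00 | 187.59 | 431379.94 | 1244941.65
triangular fin | 625.00 | 138.33 | 16.67 | 86458.33 | 10416.67
hole | -3631.68 | 56.00 | 87.00 | -203374.14 | -315956.26
Σ | 24429.93 |  |  | 1666464.13 | 2603402.06
x̄ = 1666464.13 / 24429.93 = 68.21 mm
ȳ = 2603402.06 / 24429.93 = 106.57 mm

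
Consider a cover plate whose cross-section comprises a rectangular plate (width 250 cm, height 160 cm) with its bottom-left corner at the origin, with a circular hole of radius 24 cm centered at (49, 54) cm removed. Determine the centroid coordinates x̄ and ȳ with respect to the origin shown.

plate: A = 250 × 160 = 40000.00, centroid at (125.00, 80.00).
hole: A = −π·24² = -1809.56, centroid at (49.00, 54.00).
ΣA = 38190.44 cm²
ΣAx̄ = (40000.00)(125.00) + (-1809.56)(49.00) = 4911331.69 cm³
ΣAȳ = (40000.00)(80.00) + (-1809.56)(54.00) = 3102283.90 cm³
x̄ = 4911331.69 / 38190.44 = 128.60 cm
ȳ = 3102283.90 / 38190.44 = 81.23 cm

x̄ = 128.60 cm, ȳ = 81.23 cm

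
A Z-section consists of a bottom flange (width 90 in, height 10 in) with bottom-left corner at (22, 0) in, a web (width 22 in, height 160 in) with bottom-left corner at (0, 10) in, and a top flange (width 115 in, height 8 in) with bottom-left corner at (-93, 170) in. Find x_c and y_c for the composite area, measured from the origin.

x_c = 12.43 in, y_c = 90.15 in

bottom flange: A = 90 × 10 = 900.00, centroid at (67.00, 5.00).
web: A = 22 × 160 = 3520.00, centroid at (11.00, 90.00).
top flange: A = 115 × 8 = 920.00, centroid at (-35.50, 174.00).
ΣA = 5340.00 in², ΣAx_c = 66360.00 in³, ΣAy_c = 481380.00 in³.
x_c = 66360.00/5340.00 = 12.43 in; y_c = 481380.00/5340.00 = 90.15 in.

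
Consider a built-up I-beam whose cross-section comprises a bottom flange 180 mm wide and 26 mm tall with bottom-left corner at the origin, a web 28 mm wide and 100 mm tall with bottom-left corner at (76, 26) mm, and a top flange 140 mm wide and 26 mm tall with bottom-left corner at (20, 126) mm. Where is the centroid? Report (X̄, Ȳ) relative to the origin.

bottom flange: A = 180 × 26 = 4680.00, centroid at (90.00, 13.00).
web: A = 28 × 100 = 2800.00, centroid at (90.00, 76.00).
top flange: A = 140 × 26 = 3640.00, centroid at (90.00, 139.00).
ΣA = 11120.00 mm², ΣAX̄ = 1000800.00 mm³, ΣAȲ = 779600.00 mm³.
X̄ = 1000800.00/11120.00 = 90.00 mm; Ȳ = 779600.00/11120.00 = 70.11 mm.

X̄ = 90.00 mm, Ȳ = 70.11 mm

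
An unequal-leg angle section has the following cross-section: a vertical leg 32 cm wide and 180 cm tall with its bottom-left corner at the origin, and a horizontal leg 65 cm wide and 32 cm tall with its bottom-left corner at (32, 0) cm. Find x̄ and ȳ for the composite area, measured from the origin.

x̄ = 28.87 cm, ȳ = 70.37 cm

vertical leg: A = 32 × 180 = 5760.00, centroid at (16.00, 90.00).
horizontal leg: A = 65 × 32 = 2080.00, centroid at (64.50, 16.00).
ΣA = 7840.00 cm², ΣAx̄ = 226320.00 cm³, ΣAȳ = 551680.00 cm³.
x̄ = 226320.00/7840.00 = 28.87 cm; ȳ = 551680.00/7840.00 = 70.37 cm.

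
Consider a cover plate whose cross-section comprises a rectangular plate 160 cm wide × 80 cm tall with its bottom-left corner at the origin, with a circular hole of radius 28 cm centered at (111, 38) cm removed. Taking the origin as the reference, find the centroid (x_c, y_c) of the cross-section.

Part | A | x̄ᵢ | ȳᵢ | A·x̄ᵢ | A·ȳᵢ
plate | 12800.00 | 80.00 | 40.00 | 1024000.00 | 512000.00
hole | -2463.01 | 111.00 | 38.00 | -273393.96 | -93594.33
Σ | 10336.99 |  |  | 750606.04 | 418405.67
x_c = 750606.04 / 10336.99 = 72.61 cm
y_c = 418405.67 / 10336.99 = 40.48 cm

x_c = 72.61 cm, y_c = 40.48 cm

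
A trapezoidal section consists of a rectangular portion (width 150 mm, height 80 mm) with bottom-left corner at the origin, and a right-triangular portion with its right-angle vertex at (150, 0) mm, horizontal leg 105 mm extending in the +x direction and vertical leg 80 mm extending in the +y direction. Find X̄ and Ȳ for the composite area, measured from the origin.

rectangular portion: A = 150 × 80 = 12000.00, centroid at (75.00, 40.00).
triangular portion: A = ½·105·80 = 4200.00, centroid at (185.00, 26.67).
ΣA = 16200.00 mm², ΣAX̄ = 1677000.00 mm³, ΣAȲ = 592000.00 mm³.
X̄ = 1677000.00/16200.00 = 103.52 mm; Ȳ = 592000.00/16200.00 = 36.54 mm.

X̄ = 103.52 mm, Ȳ = 36.54 mm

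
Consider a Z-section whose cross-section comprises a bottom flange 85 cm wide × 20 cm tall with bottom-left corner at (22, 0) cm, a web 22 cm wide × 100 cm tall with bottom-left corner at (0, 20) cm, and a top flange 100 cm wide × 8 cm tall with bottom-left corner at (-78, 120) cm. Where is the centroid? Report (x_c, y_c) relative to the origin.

x_c = 23.71 cm, y_c = 57.49 cm

bottom flange: A = 85 × 20 = 1700.00, centroid at (64.50, 10.00).
web: A = 22 × 100 = 2200.00, centroid at (11.00, 70.00).
top flange: A = 100 × 8 = 800.00, centroid at (-28.00, 124.00).
ΣA = 4700.00 cm²
ΣAx_c = (1700.00)(64.50) + (2200.00)(11.00) + (800.00)(-28.00) = 111450.00 cm³
ΣAy_c = (1700.00)(10.00) + (2200.00)(70.00) + (800.00)(124.00) = 270200.00 cm³
x_c = 111450.00 / 4700.00 = 23.71 cm
y_c = 270200.00 / 4700.00 = 57.49 cm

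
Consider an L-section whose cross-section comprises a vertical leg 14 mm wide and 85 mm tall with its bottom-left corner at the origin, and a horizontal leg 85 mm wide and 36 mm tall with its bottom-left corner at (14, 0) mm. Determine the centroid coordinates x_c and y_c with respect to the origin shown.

x_c = 42.64 mm, y_c = 24.86 mm

vertical leg: A = 14 × 85 = 1190.00, centroid at (7.00, 42.50).
horizontal leg: A = 85 × 36 = 3060.00, centroid at (56.50, 18.00).
ΣA = 4250.00 mm², ΣAx_c = 181220.00 mm³, ΣAy_c = 105655.00 mm³.
x_c = 181220.00/4250.00 = 42.64 mm; y_c = 105655.00/4250.00 = 24.86 mm.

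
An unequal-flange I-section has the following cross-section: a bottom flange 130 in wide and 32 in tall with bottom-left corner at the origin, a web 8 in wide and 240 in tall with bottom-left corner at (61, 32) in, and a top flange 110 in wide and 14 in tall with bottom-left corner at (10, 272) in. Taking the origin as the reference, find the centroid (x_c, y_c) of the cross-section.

bottom flange: A = 130 × 32 = 4160.00, centroid at (65.00, 16.00).
web: A = 8 × 240 = 1920.00, centroid at (65.00, 152.00).
top flange: A = 110 × 14 = 1540.00, centroid at (65.00, 279.00).
ΣA = 7620.00 in²
ΣAx_c = (4160.00)(65.00) + (1920.00)(65.00) + (1540.00)(65.00) = 495300.00 in³
ΣAy_c = (4160.00)(16.00) + (1920.00)(152.00) + (1540.00)(279.00) = 788060.00 in³
x_c = 495300.00 / 7620.00 = 65.00 in
y_c = 788060.00 / 7620.00 = 103.42 in

x_c = 65.00 in, y_c = 103.42 in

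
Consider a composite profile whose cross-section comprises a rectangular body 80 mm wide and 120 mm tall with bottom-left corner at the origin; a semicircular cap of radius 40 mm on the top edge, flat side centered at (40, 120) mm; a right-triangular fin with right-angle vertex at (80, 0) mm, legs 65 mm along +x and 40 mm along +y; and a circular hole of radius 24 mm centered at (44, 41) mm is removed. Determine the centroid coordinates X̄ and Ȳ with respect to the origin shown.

X̄ = 46.28 mm, Ȳ = 74.41 mm

rectangular body: A = 80 × 120 = 9600.00, centroid at (40.00, 60.00).
semicircular top: A = ½π·40² = 2513.27, centroid at (40.00, 136.98).
triangular fin: A = ½·65·40 = 1300.00, centroid at (101.67, 13.33).
hole: A = −π·24² = -1809.56, centroid at (44.00, 41.00).
ΣA = 11603.72 mm²
ΣAX̄ = (9600.00)(40.00) + (2513.27)(40.00) + (1300.00)(101.67) + (-1809.56)(44.00) = 537077.11 mm³
ΣAȲ = (9600.00)(60.00) + (2513.27)(136.98) + (1300.00)(13.33) + (-1809.56)(41.00) = 863401.04 mm³
X̄ = 537077.11 / 11603.72 = 46.28 mm
Ȳ = 863401.04 / 11603.72 = 74.41 mm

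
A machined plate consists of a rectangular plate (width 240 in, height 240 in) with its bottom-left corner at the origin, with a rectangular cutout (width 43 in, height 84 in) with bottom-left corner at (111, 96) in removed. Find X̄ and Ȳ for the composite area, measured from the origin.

X̄ = 119.16 in, Ȳ = 118.80 in

Part | A | x̄ᵢ | ȳᵢ | A·x̄ᵢ | A·ȳᵢ
plate | 57600.00 | 120.00 | 120.00 | 6912000.00 | 6912000.00
hole | -3612.00 | 132.50 | 138.00 | -478590.00 | -498456.00
Σ | 53988.00 |  |  | 6433410.00 | 6413544.00
X̄ = 6433410.00 / 53988.00 = 119.16 in
Ȳ = 6413544.00 / 53988.00 = 118.80 in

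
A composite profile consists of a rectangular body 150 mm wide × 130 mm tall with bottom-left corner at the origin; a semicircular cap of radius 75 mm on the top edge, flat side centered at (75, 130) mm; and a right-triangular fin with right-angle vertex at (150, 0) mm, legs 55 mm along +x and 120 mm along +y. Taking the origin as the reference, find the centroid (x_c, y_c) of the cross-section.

Part | A | x̄ᵢ | ȳᵢ | A·x̄ᵢ | A·ȳᵢ
rectangular body | 19500.00 | 75.00 | 65.00 | 1462500.00 | 1267500.00
semicircular top | 8835.73 | 75.00 | 161.83 | 662679.70 | 1429894.81
triangular fin | 3300.00 | 168.33 | 40.00 | 555500.00 | 132000.00
Σ | 31635.73 |  |  | 2680679.70 | 2829394.81
x_c = 2680679.70 / 31635.73 = 84.74 mm
y_c = 2829394.81 / 31635.73 = 89.44 mm

x_c = 84.74 mm, y_c = 89.44 mm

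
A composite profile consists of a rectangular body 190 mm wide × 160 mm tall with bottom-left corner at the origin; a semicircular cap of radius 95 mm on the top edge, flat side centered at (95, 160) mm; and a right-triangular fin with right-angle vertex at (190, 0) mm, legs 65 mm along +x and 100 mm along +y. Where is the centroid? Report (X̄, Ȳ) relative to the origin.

Part | A | x̄ᵢ | ȳᵢ | A·x̄ᵢ | A·ȳᵢ
rectangular body | 30400.00 | 95.00 | 80.00 | 2888000.00 | 2432000.00
semicircular top | 14176.44 | 95.00 | 200.32 | 1346761.50 | 2839813.23
triangular fin | 3250.00 | 211.67 | 33.33 | 687916.67 | 108333.33
Σ | 47826.44 |  |  | 4922678.17 | 5380146.56
X̄ = 4922678.17 / 47826.44 = 102.93 mm
Ȳ = 5380146.56 / 47826.44 = 112.49 mm

X̄ = 102.93 mm, Ȳ = 112.49 mm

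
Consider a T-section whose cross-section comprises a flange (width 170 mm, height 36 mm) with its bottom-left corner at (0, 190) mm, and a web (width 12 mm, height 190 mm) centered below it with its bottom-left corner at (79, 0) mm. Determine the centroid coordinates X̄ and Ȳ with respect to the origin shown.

web: A = 12 × 190 = 2280.00, centroid at (85.00, 95.00).
flange: A = 170 × 36 = 6120.00, centroid at (85.00, 208.00).
ΣA = 8400.00 mm²
ΣAX̄ = (2280.00)(85.00) + (6120.00)(85.00) = 714000.00 mm³
ΣAȲ = (2280.00)(95.00) + (6120.00)(208.00) = 1489560.00 mm³
X̄ = 714000.00 / 8400.00 = 85.00 mm
Ȳ = 1489560.00 / 8400.00 = 177.33 mm

X̄ = 85.00 mm, Ȳ = 177.33 mm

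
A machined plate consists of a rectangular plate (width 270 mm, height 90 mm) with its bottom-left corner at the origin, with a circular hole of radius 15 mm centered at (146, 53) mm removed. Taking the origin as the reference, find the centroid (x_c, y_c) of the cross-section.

x_c = 134.67 mm, y_c = 44.76 mm

plate: A = 270 × 90 = 24300.00, centroid at (135.00, 45.00).
hole: A = −π·15² = -706.86, centroid at (146.00, 53.00).
ΣA = 23593.14 mm²
ΣAx_c = (24300.00)(135.00) + (-706.86)(146.00) = 3177298.68 mm³
ΣAy_c = (24300.00)(45.00) + (-706.86)(53.00) = 1056036.51 mm³
x_c = 3177298.68 / 23593.14 = 134.67 mm
y_c = 1056036.51 / 23593.14 = 44.76 mm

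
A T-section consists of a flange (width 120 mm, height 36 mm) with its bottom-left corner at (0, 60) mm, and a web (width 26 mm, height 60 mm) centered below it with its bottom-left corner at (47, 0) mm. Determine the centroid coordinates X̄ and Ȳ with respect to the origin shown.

web: A = 26 × 60 = 1560.00, centroid at (60.00, 30.00).
flange: A = 120 × 36 = 4320.00, centroid at (60.00, 78.00).
ΣA = 5880.00 mm², ΣAX̄ = 352800.00 mm³, ΣAȲ = 383760.00 mm³.
X̄ = 352800.00/5880.00 = 60.00 mm; Ȳ = 383760.00/5880.00 = 65.27 mm.

X̄ = 60.00 mm, Ȳ = 65.27 mm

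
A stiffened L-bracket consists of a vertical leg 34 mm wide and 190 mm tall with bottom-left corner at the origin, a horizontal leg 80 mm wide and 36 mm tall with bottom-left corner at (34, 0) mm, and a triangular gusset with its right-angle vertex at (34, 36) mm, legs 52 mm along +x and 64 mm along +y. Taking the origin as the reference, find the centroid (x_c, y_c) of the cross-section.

Part | A | x̄ᵢ | ȳᵢ | A·x̄ᵢ | A·ȳᵢ
vertical leg | 6460.00 | 17.00 | 95.00 | 109820.00 | 613700.00
horizontal leg | 2880.00 | 74.00 | 18.00 | 213120.00 | 51840.00
gusset | 1664.00 | 51.33 | 57.33 | 85418.67 | 95402.67
Σ | 11004.00 |  |  | 408358.67 | 760942.67
x_c = 408358.67 / 11004.00 = 37.11 mm
y_c = 760942.67 / 11004.00 = 69.15 mm

x_c = 37.11 mm, y_c = 69.15 mm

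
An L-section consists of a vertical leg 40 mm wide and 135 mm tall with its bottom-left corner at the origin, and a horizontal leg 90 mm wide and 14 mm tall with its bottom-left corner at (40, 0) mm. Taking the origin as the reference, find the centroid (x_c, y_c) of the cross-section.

Part | A | x̄ᵢ | ȳᵢ | A·x̄ᵢ | A·ȳᵢ
vertical leg | 5400.00 | 20.00 | 67.50 | 108000.00 | 364500.00
horizontal leg | 1260.00 | 85.00 | 7.00 | 107100.00 | 8820.00
Σ | 6660.00 |  |  | 215100.00 | 373320.00
x_c = 215100.00 / 6660.00 = 32.30 mm
y_c = 373320.00 / 6660.00 = 56.05 mm

x_c = 32.30 mm, y_c = 56.05 mm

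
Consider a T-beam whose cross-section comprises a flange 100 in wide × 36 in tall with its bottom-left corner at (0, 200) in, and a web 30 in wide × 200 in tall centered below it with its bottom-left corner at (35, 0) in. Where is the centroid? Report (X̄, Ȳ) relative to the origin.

X̄ = 50.00 in, Ȳ = 144.25 in

web: A = 30 × 200 = 6000.00, centroid at (50.00, 100.00).
flange: A = 100 × 36 = 3600.00, centroid at (50.00, 218.00).
ΣA = 9600.00 in², ΣAX̄ = 480000.00 in³, ΣAȲ = 1384800.00 in³.
X̄ = 480000.00/9600.00 = 50.00 in; Ȳ = 1384800.00/9600.00 = 144.25 in.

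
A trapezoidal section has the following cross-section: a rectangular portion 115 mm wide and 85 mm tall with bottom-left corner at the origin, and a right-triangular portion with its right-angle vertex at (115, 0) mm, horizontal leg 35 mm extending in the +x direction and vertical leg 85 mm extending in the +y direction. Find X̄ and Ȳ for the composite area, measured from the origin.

X̄ = 66.64 mm, Ȳ = 40.63 mm

rectangular portion: A = 115 × 85 = 9775.00, centroid at (57.50, 42.50).
triangular portion: A = ½·35·85 = 1487.50, centroid at (126.67, 28.33).
ΣA = 11262.50 mm², ΣAX̄ = 750479.17 mm³, ΣAȲ = 457583.33 mm³.
X̄ = 750479.17/11262.50 = 66.64 mm; Ȳ = 457583.33/11262.50 = 40.63 mm.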